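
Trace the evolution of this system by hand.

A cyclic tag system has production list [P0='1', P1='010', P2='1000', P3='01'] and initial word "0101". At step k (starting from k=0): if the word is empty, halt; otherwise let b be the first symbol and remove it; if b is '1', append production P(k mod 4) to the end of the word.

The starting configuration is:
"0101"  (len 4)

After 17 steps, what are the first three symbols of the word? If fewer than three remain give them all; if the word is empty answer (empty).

101

step 0: "0101"  (len 4)
step 1: "101"  (len 3)
step 2: "01010"  (len 5)
step 3: "1010"  (len 4)
step 4: "01001"  (len 5)
step 5: "1001"  (len 4)
step 6: "001010"  (len 6)
step 7: "01010"  (len 5)
step 8: "1010"  (len 4)
step 9: "0101"  (len 4)
step 10: "101"  (len 3)
step 11: "011000"  (len 6)
step 12: "11000"  (len 5)
step 13: "10001"  (len 5)
step 14: "0001010"  (len 7)
step 15: "001010"  (len 6)
step 16: "01010"  (len 5)
step 17: "1010"  (len 4)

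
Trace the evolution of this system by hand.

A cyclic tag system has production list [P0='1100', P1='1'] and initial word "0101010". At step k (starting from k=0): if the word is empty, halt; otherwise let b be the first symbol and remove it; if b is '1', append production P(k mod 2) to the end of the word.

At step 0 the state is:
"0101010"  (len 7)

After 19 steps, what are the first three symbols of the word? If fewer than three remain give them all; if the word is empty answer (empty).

[0] "0101010"  (len 7)
[1] "101010"  (len 6)
[2] "010101"  (len 6)
[3] "10101"  (len 5)
[4] "01011"  (len 5)
[5] "1011"  (len 4)
[6] "0111"  (len 4)
[7] "111"  (len 3)
[8] "111"  (len 3)
[9] "111100"  (len 6)
[10] "111001"  (len 6)
[11] "110011100"  (len 9)
[12] "100111001"  (len 9)
[13] "001110011100"  (len 12)
[14] "01110011100"  (len 11)
[15] "1110011100"  (len 10)
[16] "1100111001"  (len 10)
[17] "1001110011100"  (len 13)
[18] "0011100111001"  (len 13)
[19] "011100111001"  (len 12)

011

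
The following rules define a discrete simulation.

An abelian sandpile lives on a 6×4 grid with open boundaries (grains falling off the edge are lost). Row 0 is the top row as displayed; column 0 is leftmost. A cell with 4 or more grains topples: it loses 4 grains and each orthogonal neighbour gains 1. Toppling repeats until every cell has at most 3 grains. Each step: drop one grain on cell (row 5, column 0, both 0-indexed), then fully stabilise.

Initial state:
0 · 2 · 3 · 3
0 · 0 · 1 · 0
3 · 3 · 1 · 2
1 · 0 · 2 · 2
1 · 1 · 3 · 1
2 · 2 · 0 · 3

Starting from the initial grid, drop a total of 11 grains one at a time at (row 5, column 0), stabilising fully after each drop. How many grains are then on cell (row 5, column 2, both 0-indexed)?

step 0: 0 · 2 · 3 · 3
0 · 0 · 1 · 0
3 · 3 · 1 · 2
1 · 0 · 2 · 2
1 · 1 · 3 · 1
2 · 2 · 0 · 3
step 1: 0 · 2 · 3 · 3
0 · 0 · 1 · 0
3 · 3 · 1 · 2
1 · 0 · 2 · 2
1 · 1 · 3 · 1
3 · 2 · 0 · 3
step 2: 0 · 2 · 3 · 3
0 · 0 · 1 · 0
3 · 3 · 1 · 2
1 · 0 · 2 · 2
2 · 1 · 3 · 1
0 · 3 · 0 · 3
step 3: 0 · 2 · 3 · 3
0 · 0 · 1 · 0
3 · 3 · 1 · 2
1 · 0 · 2 · 2
2 · 1 · 3 · 1
1 · 3 · 0 · 3
step 4: 0 · 2 · 3 · 3
0 · 0 · 1 · 0
3 · 3 · 1 · 2
1 · 0 · 2 · 2
2 · 1 · 3 · 1
2 · 3 · 0 · 3
step 5: 0 · 2 · 3 · 3
0 · 0 · 1 · 0
3 · 3 · 1 · 2
1 · 0 · 2 · 2
2 · 1 · 3 · 1
3 · 3 · 0 · 3
step 6: 0 · 2 · 3 · 3
0 · 0 · 1 · 0
3 · 3 · 1 · 2
1 · 0 · 2 · 2
3 · 2 · 3 · 1
1 · 0 · 1 · 3
step 7: 0 · 2 · 3 · 3
0 · 0 · 1 · 0
3 · 3 · 1 · 2
1 · 0 · 2 · 2
3 · 2 · 3 · 1
2 · 0 · 1 · 3
step 8: 0 · 2 · 3 · 3
0 · 0 · 1 · 0
3 · 3 · 1 · 2
1 · 0 · 2 · 2
3 · 2 · 3 · 1
3 · 0 · 1 · 3
step 9: 0 · 2 · 3 · 3
0 · 0 · 1 · 0
3 · 3 · 1 · 2
2 · 0 · 2 · 2
0 · 3 · 3 · 1
1 · 1 · 1 · 3
step 10: 0 · 2 · 3 · 3
0 · 0 · 1 · 0
3 · 3 · 1 · 2
2 · 0 · 2 · 2
0 · 3 · 3 · 1
2 · 1 · 1 · 3
step 11: 0 · 2 · 3 · 3
0 · 0 · 1 · 0
3 · 3 · 1 · 2
2 · 0 · 2 · 2
0 · 3 · 3 · 1
3 · 1 · 1 · 3

1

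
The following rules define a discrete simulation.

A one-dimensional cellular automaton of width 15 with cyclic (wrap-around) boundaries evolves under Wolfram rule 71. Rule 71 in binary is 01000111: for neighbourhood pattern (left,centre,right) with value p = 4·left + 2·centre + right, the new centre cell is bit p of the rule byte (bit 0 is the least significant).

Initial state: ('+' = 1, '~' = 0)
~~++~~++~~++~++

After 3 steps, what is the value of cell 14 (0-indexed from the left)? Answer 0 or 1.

1

gen 0: ~~++~~++~~++~++
gen 1: ~+~+~+~+~+~+~~+
gen 2: ~+~+~+~+~+~+~++
gen 3: ~+~+~+~+~+~+~~+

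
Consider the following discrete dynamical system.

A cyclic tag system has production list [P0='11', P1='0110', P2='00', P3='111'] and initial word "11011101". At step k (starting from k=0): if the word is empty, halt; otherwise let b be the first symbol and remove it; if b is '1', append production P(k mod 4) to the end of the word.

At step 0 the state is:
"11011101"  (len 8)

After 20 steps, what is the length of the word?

k=0  "11011101"  (len 8)
k=1  "101110111"  (len 9)
k=2  "011101110110"  (len 12)
k=3  "11101110110"  (len 11)
k=4  "1101110110111"  (len 13)
k=5  "10111011011111"  (len 14)
k=6  "01110110111110110"  (len 17)
k=7  "1110110111110110"  (len 16)
k=8  "110110111110110111"  (len 18)
k=9  "1011011111011011111"  (len 19)
k=10  "0110111110110111110110"  (len 22)
k=11  "110111110110111110110"  (len 21)
k=12  "10111110110111110110111"  (len 23)
k=13  "011111011011111011011111"  (len 24)
k=14  "11111011011111011011111"  (len 23)
k=15  "111101101111101101111100"  (len 24)
k=16  "11101101111101101111100111"  (len 26)
k=17  "110110111110110111110011111"  (len 27)
k=18  "101101111101101111100111110110"  (len 30)
k=19  "0110111110110111110011111011000"  (len 31)
k=20  "110111110110111110011111011000"  (len 30)

30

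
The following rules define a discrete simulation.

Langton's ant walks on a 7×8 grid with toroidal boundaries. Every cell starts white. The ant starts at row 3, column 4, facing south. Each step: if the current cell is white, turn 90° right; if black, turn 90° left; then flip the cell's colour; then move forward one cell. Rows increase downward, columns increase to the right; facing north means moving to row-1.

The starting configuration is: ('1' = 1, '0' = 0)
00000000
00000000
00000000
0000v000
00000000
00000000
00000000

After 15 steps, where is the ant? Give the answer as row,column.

2,4

gen 0: 00000000
00000000
00000000
0000v000
00000000
00000000
00000000
gen 1: 00000000
00000000
00000000
000<1000
00000000
00000000
00000000
gen 2: 00000000
00000000
000^0000
00011000
00000000
00000000
00000000
gen 3: 00000000
00000000
0001>000
00011000
00000000
00000000
00000000
gen 4: 00000000
00000000
00011000
0001v000
00000000
00000000
00000000
gen 5: 00000000
00000000
00011000
00010>00
00000000
00000000
00000000
gen 6: 00000000
00000000
00011000
00010100
00000v00
00000000
00000000
gen 7: 00000000
00000000
00011000
00010100
0000<100
00000000
00000000
gen 8: 00000000
00000000
00011000
0001^100
00001100
00000000
00000000
gen 9: 00000000
00000000
00011000
00011>00
00001100
00000000
00000000
gen 10: 00000000
00000000
00011^00
00011000
00001100
00000000
00000000
gen 11: 00000000
00000000
000111>0
00011000
00001100
00000000
00000000
gen 12: 00000000
00000000
00011110
000110v0
00001100
00000000
00000000
gen 13: 00000000
00000000
00011110
00011<10
00001100
00000000
00000000
gen 14: 00000000
00000000
00011^10
00011110
00001100
00000000
00000000
gen 15: 00000000
00000000
0001<010
00011110
00001100
00000000
00000000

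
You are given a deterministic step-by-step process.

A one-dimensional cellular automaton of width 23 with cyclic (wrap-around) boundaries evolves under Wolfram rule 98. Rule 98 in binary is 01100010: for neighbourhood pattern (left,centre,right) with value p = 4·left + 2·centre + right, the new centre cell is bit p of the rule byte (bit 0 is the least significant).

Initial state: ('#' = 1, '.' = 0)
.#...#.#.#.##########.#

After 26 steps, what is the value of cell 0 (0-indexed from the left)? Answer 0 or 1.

0

step 0: .#...#.#.#.##########.#
step 1: #...#.#.#.#.........##.
step 2: ...#.#.#.#.........#.##
step 3: ..#.#.#.#.........#.#.#
step 4: .#.#.#.#.........#.#.#.
step 5: #.#.#.#.........#.#.#..
step 6: .#.#.#.........#.#.#..#
step 7: #.#.#.........#.#.#..#.
step 8: .#.#.........#.#.#..#.#
step 9: #.#.........#.#.#..#.#.
step 10: .#.........#.#.#..#.#.#
step 11: #.........#.#.#..#.#.#.
step 12: .........#.#.#..#.#.#.#
step 13: ........#.#.#..#.#.#.#.
step 14: .......#.#.#..#.#.#.#..
step 15: ......#.#.#..#.#.#.#...
step 16: .....#.#.#..#.#.#.#....
step 17: ....#.#.#..#.#.#.#.....
step 18: ...#.#.#..#.#.#.#......
step 19: ..#.#.#..#.#.#.#.......
step 20: .#.#.#..#.#.#.#........
step 21: #.#.#..#.#.#.#.........
step 22: .#.#..#.#.#.#.........#
step 23: #.#..#.#.#.#.........#.
step 24: .#..#.#.#.#.........#.#
step 25: #..#.#.#.#.........#.#.
step 26: ..#.#.#.#.........#.#.#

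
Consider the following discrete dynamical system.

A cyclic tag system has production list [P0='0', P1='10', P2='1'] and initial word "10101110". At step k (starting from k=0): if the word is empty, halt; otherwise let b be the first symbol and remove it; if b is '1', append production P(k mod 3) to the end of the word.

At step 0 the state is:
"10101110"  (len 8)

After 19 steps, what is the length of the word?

step 0: "10101110"  (len 8)
step 1: "01011100"  (len 8)
step 2: "1011100"  (len 7)
step 3: "0111001"  (len 7)
step 4: "111001"  (len 6)
step 5: "1100110"  (len 7)
step 6: "1001101"  (len 7)
step 7: "0011010"  (len 7)
step 8: "011010"  (len 6)
step 9: "11010"  (len 5)
step 10: "10100"  (len 5)
step 11: "010010"  (len 6)
step 12: "10010"  (len 5)
step 13: "00100"  (len 5)
step 14: "0100"  (len 4)
step 15: "100"  (len 3)
step 16: "000"  (len 3)
step 17: "00"  (len 2)
step 18: "0"  (len 1)
step 19: (halted — word empty)

0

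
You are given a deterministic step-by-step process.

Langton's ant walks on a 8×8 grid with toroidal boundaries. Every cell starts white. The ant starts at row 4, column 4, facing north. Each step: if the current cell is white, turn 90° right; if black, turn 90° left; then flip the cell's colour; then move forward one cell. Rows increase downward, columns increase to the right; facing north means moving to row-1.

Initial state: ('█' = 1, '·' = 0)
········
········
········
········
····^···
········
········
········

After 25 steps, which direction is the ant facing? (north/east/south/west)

gen 0: ········
········
········
········
····^···
········
········
········
gen 1: ········
········
········
········
····█>··
········
········
········
gen 2: ········
········
········
········
····██··
·····v··
········
········
gen 3: ········
········
········
········
····██··
····<█··
········
········
gen 4: ········
········
········
········
····^█··
····██··
········
········
gen 5: ········
········
········
········
···<·█··
····██··
········
········
gen 6: ········
········
········
···^····
···█·█··
····██··
········
········
gen 7: ········
········
········
···█>···
···█·█··
····██··
········
········
gen 8: ········
········
········
···██···
···█v█··
····██··
········
········
gen 9: ········
········
········
···██···
···<██··
····██··
········
········
gen 10: ········
········
········
···██···
····██··
···v██··
········
········
gen 11: ········
········
········
···██···
····██··
··<███··
········
········
gen 12: ········
········
········
···██···
··^·██··
··████··
········
········
gen 13: ········
········
········
···██···
··█>██··
··████··
········
········
gen 14: ········
········
········
···██···
··████··
··█v██··
········
········
gen 15: ········
········
········
···██···
··████··
··█·>█··
········
········
gen 16: ········
········
········
···██···
··██^█··
··█··█··
········
········
gen 17: ········
········
········
···██···
··█<·█··
··█··█··
········
········
gen 18: ········
········
········
···██···
··█··█··
··█v·█··
········
········
gen 19: ········
········
········
···██···
··█··█··
··<█·█··
········
········
gen 20: ········
········
········
···██···
··█··█··
···█·█··
··v·····
········
gen 21: ········
········
········
···██···
··█··█··
···█·█··
·<█·····
········
gen 22: ········
········
········
···██···
··█··█··
·^·█·█··
·██·····
········
gen 23: ········
········
········
···██···
··█··█··
·█>█·█··
·██·····
········
gen 24: ········
········
········
···██···
··█··█··
·███·█··
·█v·····
········
gen 25: ········
········
········
···██···
··█··█··
·███·█··
·█·>····
········

east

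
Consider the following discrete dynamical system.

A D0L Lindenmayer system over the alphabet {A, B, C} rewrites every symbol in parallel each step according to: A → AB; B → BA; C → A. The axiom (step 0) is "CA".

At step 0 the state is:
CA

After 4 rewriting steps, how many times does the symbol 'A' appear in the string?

12

k=0  CA
k=1  AAB
k=2  ABABBA
k=3  ABBAABBABAAB
k=4  ABBABAABABBABAABBAABABBA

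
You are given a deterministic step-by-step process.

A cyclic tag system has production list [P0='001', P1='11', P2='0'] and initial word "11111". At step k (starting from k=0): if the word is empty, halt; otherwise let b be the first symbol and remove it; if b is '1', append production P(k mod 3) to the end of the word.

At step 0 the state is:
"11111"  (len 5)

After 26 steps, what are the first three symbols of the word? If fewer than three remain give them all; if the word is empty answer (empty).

[0] "11111"  (len 5)
[1] "1111001"  (len 7)
[2] "11100111"  (len 8)
[3] "11001110"  (len 8)
[4] "1001110001"  (len 10)
[5] "00111000111"  (len 11)
[6] "0111000111"  (len 10)
[7] "111000111"  (len 9)
[8] "1100011111"  (len 10)
[9] "1000111110"  (len 10)
[10] "000111110001"  (len 12)
[11] "00111110001"  (len 11)
[12] "0111110001"  (len 10)
[13] "111110001"  (len 9)
[14] "1111000111"  (len 10)
[15] "1110001110"  (len 10)
[16] "110001110001"  (len 12)
[17] "1000111000111"  (len 13)
[18] "0001110001110"  (len 13)
[19] "001110001110"  (len 12)
[20] "01110001110"  (len 11)
[21] "1110001110"  (len 10)
[22] "110001110001"  (len 12)
[23] "1000111000111"  (len 13)
[24] "0001110001110"  (len 13)
[25] "001110001110"  (len 12)
[26] "01110001110"  (len 11)

011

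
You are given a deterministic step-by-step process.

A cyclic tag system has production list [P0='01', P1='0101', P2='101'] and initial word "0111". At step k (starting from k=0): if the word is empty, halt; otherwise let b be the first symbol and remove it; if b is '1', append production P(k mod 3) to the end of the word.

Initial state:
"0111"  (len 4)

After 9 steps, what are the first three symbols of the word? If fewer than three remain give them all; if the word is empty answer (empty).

gen 0: "0111"  (len 4)
gen 1: "111"  (len 3)
gen 2: "110101"  (len 6)
gen 3: "10101101"  (len 8)
gen 4: "010110101"  (len 9)
gen 5: "10110101"  (len 8)
gen 6: "0110101101"  (len 10)
gen 7: "110101101"  (len 9)
gen 8: "101011010101"  (len 12)
gen 9: "01011010101101"  (len 14)

010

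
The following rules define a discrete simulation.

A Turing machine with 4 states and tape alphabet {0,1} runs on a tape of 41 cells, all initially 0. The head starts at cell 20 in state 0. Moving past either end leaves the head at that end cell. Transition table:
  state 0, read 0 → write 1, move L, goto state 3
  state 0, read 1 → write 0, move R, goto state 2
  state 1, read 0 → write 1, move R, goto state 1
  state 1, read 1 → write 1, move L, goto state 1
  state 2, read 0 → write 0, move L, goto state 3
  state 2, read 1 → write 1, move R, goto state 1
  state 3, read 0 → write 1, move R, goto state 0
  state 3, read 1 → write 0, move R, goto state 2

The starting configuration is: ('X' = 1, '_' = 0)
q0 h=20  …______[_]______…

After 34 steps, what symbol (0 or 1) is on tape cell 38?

step 0: q0 h=20  …______[_]______…
step 1: q3 h=19  …______[_]X_____…
step 2: q0 h=20  …_____X[X]______…
step 3: q2 h=21  …____X_[_]______…
step 4: q3 h=20  …_____X[_]______…
step 5: q0 h=21  …____XX[_]______…
step 6: q3 h=20  …_____X[X]X_____…
step 7: q2 h=21  …____X_[X]______…
step 8: q1 h=22  …___X_X[_]______…
step 9: q1 h=23  …__X_XX[_]______…
step 10: q1 h=24  …_X_XXX[_]______…
step 11: q1 h=25  …X_XXXX[_]______…
step 12: q1 h=26  …_XXXXX[_]______…
step 13: q1 h=27  …XXXXXX[_]______…
step 14: q1 h=28  …XXXXXX[_]______…
step 15: q1 h=29  …XXXXXX[_]______…
step 16: q1 h=30  …XXXXXX[_]______…
step 17: q1 h=31  …XXXXXX[_]______…
step 18: q1 h=32  …XXXXXX[_]______…
step 19: q1 h=33  …XXXXXX[_]______…
step 20: q1 h=34  …XXXXXX[_]______|
step 21: q1 h=35  …XXXXXX[_]_____|
step 22: q1 h=36  …XXXXXX[_]____|
step 23: q1 h=37  …XXXXXX[_]___|
step 24: q1 h=38  …XXXXXX[_]__|
step 25: q1 h=39  …XXXXXX[_]_|
step 26: q1 h=40  …XXXXXX[_]|
step 27: q1 h=40  …XXXXXX[X]|
step 28: q1 h=39  …XXXXXX[X]X|
step 29: q1 h=38  …XXXXXX[X]XX|
step 30: q1 h=37  …XXXXXX[X]XXX|
step 31: q1 h=36  …XXXXXX[X]XXXX|
step 32: q1 h=35  …XXXXXX[X]XXXXX|
step 33: q1 h=34  …XXXXXX[X]XXXXXX|
step 34: q1 h=33  …XXXXXX[X]XXXXXX…

1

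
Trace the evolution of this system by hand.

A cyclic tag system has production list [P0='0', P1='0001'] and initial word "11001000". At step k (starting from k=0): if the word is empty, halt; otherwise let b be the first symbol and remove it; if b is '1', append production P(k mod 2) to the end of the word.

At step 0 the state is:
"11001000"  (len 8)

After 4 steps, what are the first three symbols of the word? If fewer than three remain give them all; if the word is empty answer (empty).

t=0: "11001000"  (len 8)
t=1: "10010000"  (len 8)
t=2: "00100000001"  (len 11)
t=3: "0100000001"  (len 10)
t=4: "100000001"  (len 9)

100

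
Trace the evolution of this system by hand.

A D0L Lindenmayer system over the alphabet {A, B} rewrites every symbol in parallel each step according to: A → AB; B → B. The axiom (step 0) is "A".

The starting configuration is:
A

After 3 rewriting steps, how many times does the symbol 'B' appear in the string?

3

gen 0: A
gen 1: AB
gen 2: ABB
gen 3: ABBB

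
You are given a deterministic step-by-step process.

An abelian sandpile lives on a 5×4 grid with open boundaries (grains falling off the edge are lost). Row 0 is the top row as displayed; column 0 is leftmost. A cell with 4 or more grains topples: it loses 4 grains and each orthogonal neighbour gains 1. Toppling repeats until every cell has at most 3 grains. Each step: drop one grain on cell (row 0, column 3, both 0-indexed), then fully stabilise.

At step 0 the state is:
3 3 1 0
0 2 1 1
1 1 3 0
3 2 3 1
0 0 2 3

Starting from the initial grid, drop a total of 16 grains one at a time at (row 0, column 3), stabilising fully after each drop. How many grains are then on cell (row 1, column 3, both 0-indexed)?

[0] 3 3 1 0
0 2 1 1
1 1 3 0
3 2 3 1
0 0 2 3
[1] 3 3 1 1
0 2 1 1
1 1 3 0
3 2 3 1
0 0 2 3
[2] 3 3 1 2
0 2 1 1
1 1 3 0
3 2 3 1
0 0 2 3
[3] 3 3 1 3
0 2 1 1
1 1 3 0
3 2 3 1
0 0 2 3
[4] 3 3 2 0
0 2 1 2
1 1 3 0
3 2 3 1
0 0 2 3
[5] 3 3 2 1
0 2 1 2
1 1 3 0
3 2 3 1
0 0 2 3
[6] 3 3 2 2
0 2 1 2
1 1 3 0
3 2 3 1
0 0 2 3
[7] 3 3 2 3
0 2 1 2
1 1 3 0
3 2 3 1
0 0 2 3
[8] 3 3 3 0
0 2 1 3
1 1 3 0
3 2 3 1
0 0 2 3
[9] 3 3 3 1
0 2 1 3
1 1 3 0
3 2 3 1
0 0 2 3
[10] 3 3 3 2
0 2 1 3
1 1 3 0
3 2 3 1
0 0 2 3
[11] 3 3 3 3
0 2 1 3
1 1 3 0
3 2 3 1
0 0 2 3
[12] 0 1 1 2
1 3 3 0
1 1 3 1
3 2 3 1
0 0 2 3
[13] 0 1 1 3
1 3 3 0
1 1 3 1
3 2 3 1
0 0 2 3
[14] 0 1 2 0
1 3 3 1
1 1 3 1
3 2 3 1
0 0 2 3
[15] 0 1 2 1
1 3 3 1
1 1 3 1
3 2 3 1
0 0 2 3
[16] 0 1 2 2
1 3 3 1
1 1 3 1
3 2 3 1
0 0 2 3

1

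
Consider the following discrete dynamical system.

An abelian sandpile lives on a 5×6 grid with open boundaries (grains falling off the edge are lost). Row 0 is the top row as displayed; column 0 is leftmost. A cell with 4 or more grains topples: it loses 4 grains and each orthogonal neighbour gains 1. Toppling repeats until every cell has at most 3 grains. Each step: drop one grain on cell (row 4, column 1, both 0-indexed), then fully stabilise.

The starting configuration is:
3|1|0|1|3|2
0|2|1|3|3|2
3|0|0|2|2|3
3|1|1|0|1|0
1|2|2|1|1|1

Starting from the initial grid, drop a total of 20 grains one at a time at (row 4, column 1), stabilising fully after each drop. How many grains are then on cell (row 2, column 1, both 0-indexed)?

gen 0: 3|1|0|1|3|2
0|2|1|3|3|2
3|0|0|2|2|3
3|1|1|0|1|0
1|2|2|1|1|1
gen 1: 3|1|0|1|3|2
0|2|1|3|3|2
3|0|0|2|2|3
3|1|1|0|1|0
1|3|2|1|1|1
gen 2: 3|1|0|1|3|2
0|2|1|3|3|2
3|0|0|2|2|3
3|2|1|0|1|0
2|0|3|1|1|1
gen 3: 3|1|0|1|3|2
0|2|1|3|3|2
3|0|0|2|2|3
3|2|1|0|1|0
2|1|3|1|1|1
gen 4: 3|1|0|1|3|2
0|2|1|3|3|2
3|0|0|2|2|3
3|2|1|0|1|0
2|2|3|1|1|1
gen 5: 3|1|0|1|3|2
0|2|1|3|3|2
3|0|0|2|2|3
3|2|1|0|1|0
2|3|3|1|1|1
gen 6: 3|1|0|1|3|2
0|2|1|3|3|2
3|0|0|2|2|3
3|3|2|0|1|0
3|1|0|2|1|1
gen 7: 3|1|0|1|3|2
0|2|1|3|3|2
3|0|0|2|2|3
3|3|2|0|1|0
3|2|0|2|1|1
gen 8: 3|1|0|1|3|2
0|2|1|3|3|2
3|0|0|2|2|3
3|3|2|0|1|0
3|3|0|2|1|1
gen 9: 3|1|0|1|3|2
1|2|1|3|3|2
0|2|0|2|2|3
2|1|3|0|1|0
1|2|1|2|1|1
gen 10: 3|1|0|1|3|2
1|2|1|3|3|2
0|2|0|2|2|3
2|1|3|0|1|0
1|3|1|2|1|1
gen 11: 3|1|0|1|3|2
1|2|1|3|3|2
0|2|0|2|2|3
2|2|3|0|1|0
2|0|2|2|1|1
gen 12: 3|1|0|1|3|2
1|2|1|3|3|2
0|2|0|2|2|3
2|2|3|0|1|0
2|1|2|2|1|1
gen 13: 3|1|0|1|3|2
1|2|1|3|3|2
0|2|0|2|2|3
2|2|3|0|1|0
2|2|2|2|1|1
gen 14: 3|1|0|1|3|2
1|2|1|3|3|2
0|2|0|2|2|3
2|2|3|0|1|0
2|3|2|2|1|1
gen 15: 3|1|0|1|3|2
1|2|1|3|3|2
0|2|0|2|2|3
2|3|3|0|1|0
3|0|3|2|1|1
gen 16: 3|1|0|1|3|2
1|2|1|3|3|2
0|2|0|2|2|3
2|3|3|0|1|0
3|1|3|2|1|1
gen 17: 3|1|0|1|3|2
1|2|1|3|3|2
0|2|0|2|2|3
2|3|3|0|1|0
3|2|3|2|1|1
gen 18: 3|1|0|1|3|2
1|2|1|3|3|2
0|2|0|2|2|3
2|3|3|0|1|0
3|3|3|2|1|1
gen 19: 3|1|0|1|3|2
1|2|1|3|3|2
1|3|1|2|2|3
0|2|1|1|1|0
1|3|1|3|1|1
gen 20: 3|1|0|1|3|2
1|2|1|3|3|2
1|3|1|2|2|3
0|3|1|1|1|0
2|0|2|3|1|1

3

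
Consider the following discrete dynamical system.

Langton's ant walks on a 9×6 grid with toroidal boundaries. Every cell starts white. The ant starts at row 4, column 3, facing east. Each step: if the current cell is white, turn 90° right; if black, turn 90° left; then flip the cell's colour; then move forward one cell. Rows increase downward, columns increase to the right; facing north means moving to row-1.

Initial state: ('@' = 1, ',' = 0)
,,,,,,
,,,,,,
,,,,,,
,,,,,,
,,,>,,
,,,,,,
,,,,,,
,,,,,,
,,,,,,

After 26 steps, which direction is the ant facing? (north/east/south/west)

west

gen 0: ,,,,,,
,,,,,,
,,,,,,
,,,,,,
,,,>,,
,,,,,,
,,,,,,
,,,,,,
,,,,,,
gen 1: ,,,,,,
,,,,,,
,,,,,,
,,,,,,
,,,@,,
,,,v,,
,,,,,,
,,,,,,
,,,,,,
gen 2: ,,,,,,
,,,,,,
,,,,,,
,,,,,,
,,,@,,
,,<@,,
,,,,,,
,,,,,,
,,,,,,
gen 3: ,,,,,,
,,,,,,
,,,,,,
,,,,,,
,,^@,,
,,@@,,
,,,,,,
,,,,,,
,,,,,,
gen 4: ,,,,,,
,,,,,,
,,,,,,
,,,,,,
,,@>,,
,,@@,,
,,,,,,
,,,,,,
,,,,,,
gen 5: ,,,,,,
,,,,,,
,,,,,,
,,,^,,
,,@,,,
,,@@,,
,,,,,,
,,,,,,
,,,,,,
gen 6: ,,,,,,
,,,,,,
,,,,,,
,,,@>,
,,@,,,
,,@@,,
,,,,,,
,,,,,,
,,,,,,
gen 7: ,,,,,,
,,,,,,
,,,,,,
,,,@@,
,,@,v,
,,@@,,
,,,,,,
,,,,,,
,,,,,,
gen 8: ,,,,,,
,,,,,,
,,,,,,
,,,@@,
,,@<@,
,,@@,,
,,,,,,
,,,,,,
,,,,,,
gen 9: ,,,,,,
,,,,,,
,,,,,,
,,,^@,
,,@@@,
,,@@,,
,,,,,,
,,,,,,
,,,,,,
gen 10: ,,,,,,
,,,,,,
,,,,,,
,,<,@,
,,@@@,
,,@@,,
,,,,,,
,,,,,,
,,,,,,
gen 11: ,,,,,,
,,,,,,
,,^,,,
,,@,@,
,,@@@,
,,@@,,
,,,,,,
,,,,,,
,,,,,,
gen 12: ,,,,,,
,,,,,,
,,@>,,
,,@,@,
,,@@@,
,,@@,,
,,,,,,
,,,,,,
,,,,,,
gen 13: ,,,,,,
,,,,,,
,,@@,,
,,@v@,
,,@@@,
,,@@,,
,,,,,,
,,,,,,
,,,,,,
gen 14: ,,,,,,
,,,,,,
,,@@,,
,,<@@,
,,@@@,
,,@@,,
,,,,,,
,,,,,,
,,,,,,
gen 15: ,,,,,,
,,,,,,
,,@@,,
,,,@@,
,,v@@,
,,@@,,
,,,,,,
,,,,,,
,,,,,,
gen 16: ,,,,,,
,,,,,,
,,@@,,
,,,@@,
,,,>@,
,,@@,,
,,,,,,
,,,,,,
,,,,,,
gen 17: ,,,,,,
,,,,,,
,,@@,,
,,,^@,
,,,,@,
,,@@,,
,,,,,,
,,,,,,
,,,,,,
gen 18: ,,,,,,
,,,,,,
,,@@,,
,,<,@,
,,,,@,
,,@@,,
,,,,,,
,,,,,,
,,,,,,
gen 19: ,,,,,,
,,,,,,
,,^@,,
,,@,@,
,,,,@,
,,@@,,
,,,,,,
,,,,,,
,,,,,,
gen 20: ,,,,,,
,,,,,,
,<,@,,
,,@,@,
,,,,@,
,,@@,,
,,,,,,
,,,,,,
,,,,,,
gen 21: ,,,,,,
,^,,,,
,@,@,,
,,@,@,
,,,,@,
,,@@,,
,,,,,,
,,,,,,
,,,,,,
gen 22: ,,,,,,
,@>,,,
,@,@,,
,,@,@,
,,,,@,
,,@@,,
,,,,,,
,,,,,,
,,,,,,
gen 23: ,,,,,,
,@@,,,
,@v@,,
,,@,@,
,,,,@,
,,@@,,
,,,,,,
,,,,,,
,,,,,,
gen 24: ,,,,,,
,@@,,,
,<@@,,
,,@,@,
,,,,@,
,,@@,,
,,,,,,
,,,,,,
,,,,,,
gen 25: ,,,,,,
,@@,,,
,,@@,,
,v@,@,
,,,,@,
,,@@,,
,,,,,,
,,,,,,
,,,,,,
gen 26: ,,,,,,
,@@,,,
,,@@,,
<@@,@,
,,,,@,
,,@@,,
,,,,,,
,,,,,,
,,,,,,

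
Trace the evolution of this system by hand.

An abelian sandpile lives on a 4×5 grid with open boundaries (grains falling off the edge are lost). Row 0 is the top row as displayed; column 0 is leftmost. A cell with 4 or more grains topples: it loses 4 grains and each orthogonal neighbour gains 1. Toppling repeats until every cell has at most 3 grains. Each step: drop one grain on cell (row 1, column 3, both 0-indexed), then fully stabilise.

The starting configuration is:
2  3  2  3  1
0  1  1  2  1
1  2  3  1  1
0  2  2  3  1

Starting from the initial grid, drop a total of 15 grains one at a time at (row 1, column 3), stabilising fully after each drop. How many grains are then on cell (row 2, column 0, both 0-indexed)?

[0] 2  3  2  3  1
0  1  1  2  1
1  2  3  1  1
0  2  2  3  1
[1] 2  3  2  3  1
0  1  1  3  1
1  2  3  1  1
0  2  2  3  1
[2] 2  3  3  0  2
0  1  2  1  2
1  2  3  2  1
0  2  2  3  1
[3] 2  3  3  0  2
0  1  2  2  2
1  2  3  2  1
0  2  2  3  1
[4] 2  3  3  0  2
0  1  2  3  2
1  2  3  2  1
0  2  2  3  1
[5] 2  3  3  1  2
0  1  3  0  3
1  2  3  3  1
0  2  2  3  1
[6] 2  3  3  1  2
0  1  3  1  3
1  2  3  3  1
0  2  2  3  1
[7] 2  3  3  1  2
0  1  3  2  3
1  2  3  3  1
0  2  2  3  1
[8] 2  3  3  1  2
0  1  3  3  3
1  2  3  3  1
0  2  2  3  1
[9] 3  0  1  3  3
0  3  2  3  0
1  3  2  2  3
0  3  0  1  2
[10] 3  0  2  1  0
0  3  3  1  2
1  3  2  3  3
0  3  0  1  2
[11] 3  0  2  1  0
0  3  3  2  2
1  3  2  3  3
0  3  0  1  2
[12] 3  0  2  1  0
0  3  3  3  2
1  3  2  3  3
0  3  0  1  2
[13] 3  1  3  2  1
1  1  2  3  0
2  2  1  2  1
1  0  2  2  3
[14] 3  1  3  3  1
1  1  3  0  1
2  2  1  3  1
1  0  2  2  3
[15] 3  1  3  3  1
1  1  3  1  1
2  2  1  3  1
1  0  2  2  3

2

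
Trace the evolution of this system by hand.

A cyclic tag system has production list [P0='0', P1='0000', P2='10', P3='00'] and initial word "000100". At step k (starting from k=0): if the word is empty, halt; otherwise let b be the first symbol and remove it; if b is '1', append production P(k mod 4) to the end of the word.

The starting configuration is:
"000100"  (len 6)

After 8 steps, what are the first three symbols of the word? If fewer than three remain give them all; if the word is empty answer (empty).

(empty)

0) "000100"  (len 6)
1) "00100"  (len 5)
2) "0100"  (len 4)
3) "100"  (len 3)
4) "0000"  (len 4)
5) "000"  (len 3)
6) "00"  (len 2)
7) "0"  (len 1)
8) (halted — word empty)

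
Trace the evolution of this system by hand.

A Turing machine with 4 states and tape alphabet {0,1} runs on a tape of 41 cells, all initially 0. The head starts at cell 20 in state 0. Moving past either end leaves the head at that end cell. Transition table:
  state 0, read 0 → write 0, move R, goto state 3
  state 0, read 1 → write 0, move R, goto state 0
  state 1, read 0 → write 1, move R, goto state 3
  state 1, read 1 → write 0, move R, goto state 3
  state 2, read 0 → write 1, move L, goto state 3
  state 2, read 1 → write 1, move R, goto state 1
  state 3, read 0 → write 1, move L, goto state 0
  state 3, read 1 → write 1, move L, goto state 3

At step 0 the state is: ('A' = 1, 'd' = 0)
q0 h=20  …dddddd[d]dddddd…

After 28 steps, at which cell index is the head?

12

gen 0: q0 h=20  …dddddd[d]dddddd…
gen 1: q3 h=21  …dddddd[d]dddddd…
gen 2: q0 h=20  …dddddd[d]Addddd…
gen 3: q3 h=21  …dddddd[A]dddddd…
gen 4: q3 h=20  …dddddd[d]Addddd…
gen 5: q0 h=19  …dddddd[d]AAdddd…
gen 6: q3 h=20  …dddddd[A]Addddd…
gen 7: q3 h=19  …dddddd[d]AAdddd…
gen 8: q0 h=18  …dddddd[d]AAAddd…
gen 9: q3 h=19  …dddddd[A]AAdddd…
gen 10: q3 h=18  …dddddd[d]AAAddd…
gen 11: q0 h=17  …dddddd[d]AAAAdd…
gen 12: q3 h=18  …dddddd[A]AAAddd…
gen 13: q3 h=17  …dddddd[d]AAAAdd…
gen 14: q0 h=16  …dddddd[d]AAAAAd…
gen 15: q3 h=17  …dddddd[A]AAAAdd…
gen 16: q3 h=16  …dddddd[d]AAAAAd…
gen 17: q0 h=15  …dddddd[d]AAAAAA…
gen 18: q3 h=16  …dddddd[A]AAAAAd…
gen 19: q3 h=15  …dddddd[d]AAAAAA…
gen 20: q0 h=14  …dddddd[d]AAAAAA…
gen 21: q3 h=15  …dddddd[A]AAAAAA…
gen 22: q3 h=14  …dddddd[d]AAAAAA…
gen 23: q0 h=13  …dddddd[d]AAAAAA…
gen 24: q3 h=14  …dddddd[A]AAAAAA…
gen 25: q3 h=13  …dddddd[d]AAAAAA…
gen 26: q0 h=12  …dddddd[d]AAAAAA…
gen 27: q3 h=13  …dddddd[A]AAAAAA…
gen 28: q3 h=12  …dddddd[d]AAAAAA…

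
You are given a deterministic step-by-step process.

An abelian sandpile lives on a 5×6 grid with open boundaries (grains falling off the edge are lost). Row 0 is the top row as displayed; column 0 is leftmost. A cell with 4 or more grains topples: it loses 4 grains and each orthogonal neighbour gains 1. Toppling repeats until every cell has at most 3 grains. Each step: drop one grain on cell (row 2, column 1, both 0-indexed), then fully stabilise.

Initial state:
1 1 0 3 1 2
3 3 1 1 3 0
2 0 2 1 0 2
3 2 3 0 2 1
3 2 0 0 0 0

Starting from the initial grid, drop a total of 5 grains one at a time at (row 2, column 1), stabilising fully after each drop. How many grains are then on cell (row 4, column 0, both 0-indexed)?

1

0) 1 1 0 3 1 2
3 3 1 1 3 0
2 0 2 1 0 2
3 2 3 0 2 1
3 2 0 0 0 0
1) 1 1 0 3 1 2
3 3 1 1 3 0
2 1 2 1 0 2
3 2 3 0 2 1
3 2 0 0 0 0
2) 1 1 0 3 1 2
3 3 1 1 3 0
2 2 2 1 0 2
3 2 3 0 2 1
3 2 0 0 0 0
3) 1 1 0 3 1 2
3 3 1 1 3 0
2 3 2 1 0 2
3 2 3 0 2 1
3 2 0 0 0 0
4) 2 2 0 3 1 2
1 2 3 1 3 0
2 0 1 2 0 2
2 3 1 1 2 1
1 0 2 0 0 0
5) 2 2 0 3 1 2
1 2 3 1 3 0
2 1 1 2 0 2
2 3 1 1 2 1
1 0 2 0 0 0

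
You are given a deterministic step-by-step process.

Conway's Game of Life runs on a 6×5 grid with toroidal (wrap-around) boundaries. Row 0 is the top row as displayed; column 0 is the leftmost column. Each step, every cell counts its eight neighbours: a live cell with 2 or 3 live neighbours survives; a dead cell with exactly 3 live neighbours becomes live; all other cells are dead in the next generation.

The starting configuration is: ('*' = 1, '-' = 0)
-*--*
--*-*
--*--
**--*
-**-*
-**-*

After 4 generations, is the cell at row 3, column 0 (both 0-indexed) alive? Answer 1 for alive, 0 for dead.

[0] -*--*
--*-*
--*--
**--*
-**-*
-**-*
[1] -*--*
***--
--*-*
----*
----*
----*
[2] -****
--*-*
--*-*
*---*
*--**
---**
[3] -*---
----*
-*--*
-*---
-----
-*---
[4] *----
-----
-----
*----
-----
-----

1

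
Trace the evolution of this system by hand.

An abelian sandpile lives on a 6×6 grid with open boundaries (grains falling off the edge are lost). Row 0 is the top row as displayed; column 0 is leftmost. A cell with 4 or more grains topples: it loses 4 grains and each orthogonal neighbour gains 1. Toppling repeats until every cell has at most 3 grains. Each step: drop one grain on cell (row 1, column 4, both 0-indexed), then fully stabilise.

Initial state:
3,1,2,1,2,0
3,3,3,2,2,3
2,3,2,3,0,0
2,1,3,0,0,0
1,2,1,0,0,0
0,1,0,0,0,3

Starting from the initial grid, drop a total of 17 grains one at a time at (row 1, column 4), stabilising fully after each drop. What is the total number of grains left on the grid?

gen 0: 3,1,2,1,2,0
3,3,3,2,2,3
2,3,2,3,0,0
2,1,3,0,0,0
1,2,1,0,0,0
0,1,0,0,0,3
gen 1: 3,1,2,1,2,0
3,3,3,2,3,3
2,3,2,3,0,0
2,1,3,0,0,0
1,2,1,0,0,0
0,1,0,0,0,3
gen 2: 3,1,2,1,3,1
3,3,3,3,1,0
2,3,2,3,1,1
2,1,3,0,0,0
1,2,1,0,0,0
0,1,0,0,0,3
gen 3: 3,1,2,1,3,1
3,3,3,3,2,0
2,3,2,3,1,1
2,1,3,0,0,0
1,2,1,0,0,0
0,1,0,0,0,3
gen 4: 3,1,2,1,3,1
3,3,3,3,3,0
2,3,2,3,1,1
2,1,3,0,0,0
1,2,1,0,0,0
0,1,0,0,0,3
gen 5: 0,3,3,3,0,2
2,2,2,2,2,1
0,2,2,1,3,1
3,3,0,2,0,0
1,2,2,0,0,0
0,1,0,0,0,3
gen 6: 0,3,3,3,0,2
2,2,2,2,3,1
0,2,2,1,3,1
3,3,0,2,0,0
1,2,2,0,0,0
0,1,0,0,0,3
gen 7: 0,3,3,3,1,2
2,2,2,3,1,2
0,2,2,2,0,2
3,3,0,2,1,0
1,2,2,0,0,0
0,1,0,0,0,3
gen 8: 0,3,3,3,1,2
2,2,2,3,2,2
0,2,2,2,0,2
3,3,0,2,1,0
1,2,2,0,0,0
0,1,0,0,0,3
gen 9: 0,3,3,3,1,2
2,2,2,3,3,2
0,2,2,2,0,2
3,3,0,2,1,0
1,2,2,0,0,0
0,1,0,0,0,3
gen 10: 1,1,2,1,3,2
3,0,1,2,1,3
0,3,3,3,1,2
3,3,0,2,1,0
1,2,2,0,0,0
0,1,0,0,0,3
gen 11: 1,1,2,1,3,2
3,0,1,2,2,3
0,3,3,3,1,2
3,3,0,2,1,0
1,2,2,0,0,0
0,1,0,0,0,3
gen 12: 1,1,2,1,3,2
3,0,1,2,3,3
0,3,3,3,1,2
3,3,0,2,1,0
1,2,2,0,0,0
0,1,0,0,0,3
gen 13: 1,1,2,2,1,0
3,0,1,3,2,1
0,3,3,3,2,3
3,3,0,2,1,0
1,2,2,0,0,0
0,1,0,0,0,3
gen 14: 1,1,2,2,1,0
3,0,1,3,3,1
0,3,3,3,2,3
3,3,0,2,1,0
1,2,2,0,0,0
0,1,0,0,0,3
gen 15: 1,1,2,3,2,0
3,1,3,1,2,3
2,1,1,2,1,0
0,1,2,3,2,1
2,3,2,0,0,0
0,1,0,0,0,3
gen 16: 1,1,2,3,2,0
3,1,3,1,3,3
2,1,1,2,1,0
0,1,2,3,2,1
2,3,2,0,0,0
0,1,0,0,0,3
gen 17: 1,1,2,3,3,1
3,1,3,2,1,0
2,1,1,2,2,1
0,1,2,3,2,1
2,3,2,0,0,0
0,1,0,0,0,3

50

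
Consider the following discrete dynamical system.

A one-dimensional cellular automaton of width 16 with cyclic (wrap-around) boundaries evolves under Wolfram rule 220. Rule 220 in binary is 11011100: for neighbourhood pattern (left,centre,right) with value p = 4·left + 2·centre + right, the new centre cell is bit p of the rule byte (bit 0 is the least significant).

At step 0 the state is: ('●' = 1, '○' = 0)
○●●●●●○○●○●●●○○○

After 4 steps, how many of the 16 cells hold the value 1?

13

[0] ○●●●●●○○●○●●●○○○
[1] ○●●●●●●○●○●●●●○○
[2] ○●●●●●●○●○●●●●●○
[3] ○●●●●●●○●○●●●●●●
[4] ○●●●●●●○●○●●●●●●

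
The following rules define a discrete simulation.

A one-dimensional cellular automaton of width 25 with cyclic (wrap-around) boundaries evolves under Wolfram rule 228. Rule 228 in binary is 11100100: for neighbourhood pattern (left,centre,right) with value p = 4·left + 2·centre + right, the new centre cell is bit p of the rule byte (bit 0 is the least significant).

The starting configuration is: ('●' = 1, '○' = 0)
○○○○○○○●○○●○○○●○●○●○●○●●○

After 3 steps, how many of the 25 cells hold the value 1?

10

step 0: ○○○○○○○●○○●○○○●○●○●○●○●●○
step 1: ○○○○○○○●○○●○○○●●●●●●●●○●○
step 2: ○○○○○○○●○○●○○○○●●●●●●●●●○
step 3: ○○○○○○○●○○●○○○○○●●●●●●●●○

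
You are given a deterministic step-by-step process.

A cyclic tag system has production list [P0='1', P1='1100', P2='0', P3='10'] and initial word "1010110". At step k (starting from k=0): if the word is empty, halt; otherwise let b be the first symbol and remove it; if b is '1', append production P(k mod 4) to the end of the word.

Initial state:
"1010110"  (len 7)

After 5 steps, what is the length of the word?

5

t=0: "1010110"  (len 7)
t=1: "0101101"  (len 7)
t=2: "101101"  (len 6)
t=3: "011010"  (len 6)
t=4: "11010"  (len 5)
t=5: "10101"  (len 5)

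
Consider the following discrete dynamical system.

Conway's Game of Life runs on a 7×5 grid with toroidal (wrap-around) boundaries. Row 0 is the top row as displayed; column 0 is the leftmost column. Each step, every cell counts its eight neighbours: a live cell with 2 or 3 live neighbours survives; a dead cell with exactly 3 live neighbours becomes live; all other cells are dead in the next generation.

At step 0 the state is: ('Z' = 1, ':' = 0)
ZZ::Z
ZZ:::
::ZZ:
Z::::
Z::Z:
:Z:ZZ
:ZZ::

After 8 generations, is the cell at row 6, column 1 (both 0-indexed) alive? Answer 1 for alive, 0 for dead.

1

step 0: ZZ::Z
ZZ:::
::ZZ:
Z::::
Z::Z:
:Z:ZZ
:ZZ::
step 1: ::::Z
:::Z:
Z:Z:Z
:ZZZ:
ZZZZ:
:Z:ZZ
:::::
step 2: :::::
Z::Z:
Z:::Z
:::::
:::::
:Z:ZZ
Z::ZZ
step 3: Z::Z:
Z::::
Z:::Z
:::::
:::::
::ZZ:
Z:ZZ:
step 4: Z:ZZ:
ZZ:::
Z:::Z
:::::
:::::
:ZZZZ
:::::
step 5: Z:Z:Z
::ZZ:
ZZ::Z
:::::
::ZZ:
::ZZ:
Z::::
step 6: Z:Z:Z
::Z::
ZZZZZ
ZZZZZ
::ZZ:
:ZZZZ
Z:Z::
step 7: Z:Z:Z
:::::
:::::
:::::
:::::
Z:::Z
:::::
step 8: :::::
:::::
:::::
:::::
:::::
:::::
:Z:Z:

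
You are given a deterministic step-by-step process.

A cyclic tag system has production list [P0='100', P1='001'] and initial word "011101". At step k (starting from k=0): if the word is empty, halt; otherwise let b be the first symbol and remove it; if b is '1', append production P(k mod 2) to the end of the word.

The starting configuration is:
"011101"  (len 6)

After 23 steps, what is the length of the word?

10

step 0: "011101"  (len 6)
step 1: "11101"  (len 5)
step 2: "1101001"  (len 7)
step 3: "101001100"  (len 9)
step 4: "01001100001"  (len 11)
step 5: "1001100001"  (len 10)
step 6: "001100001001"  (len 12)
step 7: "01100001001"  (len 11)
step 8: "1100001001"  (len 10)
step 9: "100001001100"  (len 12)
step 10: "00001001100001"  (len 14)
step 11: "0001001100001"  (len 13)
step 12: "001001100001"  (len 12)
step 13: "01001100001"  (len 11)
step 14: "1001100001"  (len 10)
step 15: "001100001100"  (len 12)
step 16: "01100001100"  (len 11)
step 17: "1100001100"  (len 10)
step 18: "100001100001"  (len 12)
step 19: "00001100001100"  (len 14)
step 20: "0001100001100"  (len 13)
step 21: "001100001100"  (len 12)
step 22: "01100001100"  (len 11)
step 23: "1100001100"  (len 10)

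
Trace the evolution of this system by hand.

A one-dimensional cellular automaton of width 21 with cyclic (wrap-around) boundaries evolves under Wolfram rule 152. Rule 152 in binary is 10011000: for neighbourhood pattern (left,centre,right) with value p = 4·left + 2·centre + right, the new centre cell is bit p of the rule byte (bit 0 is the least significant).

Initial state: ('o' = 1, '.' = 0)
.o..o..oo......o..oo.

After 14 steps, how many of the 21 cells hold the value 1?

3

k=0  .o..o..oo......o..oo.
k=1  ..o..o.o.o......o.o.o
k=2  o..o......o..........
k=3  .o..o......o.........
k=4  ..o..o......o........
k=5  ...o..o......o.......
k=6  ....o..o......o......
k=7  .....o..o......o.....
k=8  ......o..o......o....
k=9  .......o..o......o...
k=10  ........o..o......o..
k=11  .........o..o......o.
k=12  ..........o..o......o
k=13  o..........o..o......
k=14  .o..........o..o.....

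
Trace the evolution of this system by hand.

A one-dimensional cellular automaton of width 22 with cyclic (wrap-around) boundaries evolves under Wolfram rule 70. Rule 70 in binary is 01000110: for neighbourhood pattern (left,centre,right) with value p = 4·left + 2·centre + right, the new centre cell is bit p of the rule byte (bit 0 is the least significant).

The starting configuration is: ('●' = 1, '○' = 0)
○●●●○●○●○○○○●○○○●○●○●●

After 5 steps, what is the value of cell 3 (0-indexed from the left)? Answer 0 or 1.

step 0: ○●●●○●○●○○○○●○○○●○●○●●
step 1: ○○○●○●○●○○○●●○○●●○●○○●
step 2: ○○●●○●○●○○●○●○●○●○●○●●
step 3: ○●○●○●○●○●●○●○●○●○●○○●
step 4: ○●○●○●○●○○●○●○●○●○●○●●
step 5: ○●○●○●○●○●●○●○●○●○●○○●

1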